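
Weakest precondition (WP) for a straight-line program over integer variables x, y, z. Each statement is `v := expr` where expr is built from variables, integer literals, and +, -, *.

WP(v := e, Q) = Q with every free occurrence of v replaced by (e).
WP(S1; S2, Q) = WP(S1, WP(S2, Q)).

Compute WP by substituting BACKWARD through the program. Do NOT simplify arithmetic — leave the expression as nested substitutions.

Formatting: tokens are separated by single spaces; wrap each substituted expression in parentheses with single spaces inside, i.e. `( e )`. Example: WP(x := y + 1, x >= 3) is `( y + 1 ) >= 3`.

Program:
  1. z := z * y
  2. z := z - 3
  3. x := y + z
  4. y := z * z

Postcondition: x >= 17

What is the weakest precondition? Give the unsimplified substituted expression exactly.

Answer: ( y + ( ( z * y ) - 3 ) ) >= 17

Derivation:
post: x >= 17
stmt 4: y := z * z  -- replace 0 occurrence(s) of y with (z * z)
  => x >= 17
stmt 3: x := y + z  -- replace 1 occurrence(s) of x with (y + z)
  => ( y + z ) >= 17
stmt 2: z := z - 3  -- replace 1 occurrence(s) of z with (z - 3)
  => ( y + ( z - 3 ) ) >= 17
stmt 1: z := z * y  -- replace 1 occurrence(s) of z with (z * y)
  => ( y + ( ( z * y ) - 3 ) ) >= 17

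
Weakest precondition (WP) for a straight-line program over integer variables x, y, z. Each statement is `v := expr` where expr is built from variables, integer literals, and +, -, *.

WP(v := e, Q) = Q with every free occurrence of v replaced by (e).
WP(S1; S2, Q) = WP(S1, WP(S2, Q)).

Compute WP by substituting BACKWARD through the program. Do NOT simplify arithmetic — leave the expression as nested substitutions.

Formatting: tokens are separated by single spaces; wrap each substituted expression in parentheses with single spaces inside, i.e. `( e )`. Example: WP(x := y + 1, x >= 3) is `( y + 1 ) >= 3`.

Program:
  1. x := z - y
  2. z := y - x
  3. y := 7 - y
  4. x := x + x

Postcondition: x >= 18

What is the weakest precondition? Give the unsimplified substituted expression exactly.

post: x >= 18
stmt 4: x := x + x  -- replace 1 occurrence(s) of x with (x + x)
  => ( x + x ) >= 18
stmt 3: y := 7 - y  -- replace 0 occurrence(s) of y with (7 - y)
  => ( x + x ) >= 18
stmt 2: z := y - x  -- replace 0 occurrence(s) of z with (y - x)
  => ( x + x ) >= 18
stmt 1: x := z - y  -- replace 2 occurrence(s) of x with (z - y)
  => ( ( z - y ) + ( z - y ) ) >= 18

Answer: ( ( z - y ) + ( z - y ) ) >= 18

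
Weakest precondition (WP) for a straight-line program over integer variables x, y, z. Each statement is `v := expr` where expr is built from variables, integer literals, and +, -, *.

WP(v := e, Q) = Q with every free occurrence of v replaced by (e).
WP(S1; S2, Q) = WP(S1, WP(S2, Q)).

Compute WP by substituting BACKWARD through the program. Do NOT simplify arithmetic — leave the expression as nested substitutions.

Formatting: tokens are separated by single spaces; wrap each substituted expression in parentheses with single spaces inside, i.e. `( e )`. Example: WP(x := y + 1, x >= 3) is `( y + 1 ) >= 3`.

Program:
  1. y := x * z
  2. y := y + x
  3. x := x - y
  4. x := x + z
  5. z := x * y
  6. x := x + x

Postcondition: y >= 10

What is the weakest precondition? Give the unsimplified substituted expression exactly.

post: y >= 10
stmt 6: x := x + x  -- replace 0 occurrence(s) of x with (x + x)
  => y >= 10
stmt 5: z := x * y  -- replace 0 occurrence(s) of z with (x * y)
  => y >= 10
stmt 4: x := x + z  -- replace 0 occurrence(s) of x with (x + z)
  => y >= 10
stmt 3: x := x - y  -- replace 0 occurrence(s) of x with (x - y)
  => y >= 10
stmt 2: y := y + x  -- replace 1 occurrence(s) of y with (y + x)
  => ( y + x ) >= 10
stmt 1: y := x * z  -- replace 1 occurrence(s) of y with (x * z)
  => ( ( x * z ) + x ) >= 10

Answer: ( ( x * z ) + x ) >= 10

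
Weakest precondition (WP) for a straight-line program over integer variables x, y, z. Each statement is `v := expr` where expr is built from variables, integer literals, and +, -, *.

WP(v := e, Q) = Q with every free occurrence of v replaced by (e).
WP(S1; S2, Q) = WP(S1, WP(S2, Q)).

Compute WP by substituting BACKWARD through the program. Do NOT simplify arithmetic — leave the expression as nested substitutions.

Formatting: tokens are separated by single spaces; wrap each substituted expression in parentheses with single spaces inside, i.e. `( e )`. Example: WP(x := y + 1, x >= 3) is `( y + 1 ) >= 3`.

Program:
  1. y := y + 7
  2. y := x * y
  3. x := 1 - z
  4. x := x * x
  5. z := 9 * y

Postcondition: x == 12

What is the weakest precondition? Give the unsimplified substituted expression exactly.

Answer: ( ( 1 - z ) * ( 1 - z ) ) == 12

Derivation:
post: x == 12
stmt 5: z := 9 * y  -- replace 0 occurrence(s) of z with (9 * y)
  => x == 12
stmt 4: x := x * x  -- replace 1 occurrence(s) of x with (x * x)
  => ( x * x ) == 12
stmt 3: x := 1 - z  -- replace 2 occurrence(s) of x with (1 - z)
  => ( ( 1 - z ) * ( 1 - z ) ) == 12
stmt 2: y := x * y  -- replace 0 occurrence(s) of y with (x * y)
  => ( ( 1 - z ) * ( 1 - z ) ) == 12
stmt 1: y := y + 7  -- replace 0 occurrence(s) of y with (y + 7)
  => ( ( 1 - z ) * ( 1 - z ) ) == 12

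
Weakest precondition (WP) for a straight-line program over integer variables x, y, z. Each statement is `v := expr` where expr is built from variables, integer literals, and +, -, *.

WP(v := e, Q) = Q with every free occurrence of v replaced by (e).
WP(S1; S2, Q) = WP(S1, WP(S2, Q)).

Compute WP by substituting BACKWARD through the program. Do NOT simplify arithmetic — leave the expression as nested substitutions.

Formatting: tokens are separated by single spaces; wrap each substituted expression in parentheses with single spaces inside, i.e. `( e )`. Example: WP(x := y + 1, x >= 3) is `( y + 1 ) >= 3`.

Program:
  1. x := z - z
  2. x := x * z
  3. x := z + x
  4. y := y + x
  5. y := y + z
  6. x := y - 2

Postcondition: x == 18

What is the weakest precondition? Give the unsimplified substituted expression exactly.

post: x == 18
stmt 6: x := y - 2  -- replace 1 occurrence(s) of x with (y - 2)
  => ( y - 2 ) == 18
stmt 5: y := y + z  -- replace 1 occurrence(s) of y with (y + z)
  => ( ( y + z ) - 2 ) == 18
stmt 4: y := y + x  -- replace 1 occurrence(s) of y with (y + x)
  => ( ( ( y + x ) + z ) - 2 ) == 18
stmt 3: x := z + x  -- replace 1 occurrence(s) of x with (z + x)
  => ( ( ( y + ( z + x ) ) + z ) - 2 ) == 18
stmt 2: x := x * z  -- replace 1 occurrence(s) of x with (x * z)
  => ( ( ( y + ( z + ( x * z ) ) ) + z ) - 2 ) == 18
stmt 1: x := z - z  -- replace 1 occurrence(s) of x with (z - z)
  => ( ( ( y + ( z + ( ( z - z ) * z ) ) ) + z ) - 2 ) == 18

Answer: ( ( ( y + ( z + ( ( z - z ) * z ) ) ) + z ) - 2 ) == 18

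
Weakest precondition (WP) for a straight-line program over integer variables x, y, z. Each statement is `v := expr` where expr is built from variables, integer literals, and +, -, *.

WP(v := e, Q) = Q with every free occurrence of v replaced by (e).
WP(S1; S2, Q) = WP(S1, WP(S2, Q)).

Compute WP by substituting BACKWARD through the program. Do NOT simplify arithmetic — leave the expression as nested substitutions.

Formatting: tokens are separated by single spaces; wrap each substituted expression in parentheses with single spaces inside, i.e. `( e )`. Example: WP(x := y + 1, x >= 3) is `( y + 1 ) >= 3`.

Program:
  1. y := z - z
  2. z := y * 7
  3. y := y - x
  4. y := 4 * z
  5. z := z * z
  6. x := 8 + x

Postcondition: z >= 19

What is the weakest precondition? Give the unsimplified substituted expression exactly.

post: z >= 19
stmt 6: x := 8 + x  -- replace 0 occurrence(s) of x with (8 + x)
  => z >= 19
stmt 5: z := z * z  -- replace 1 occurrence(s) of z with (z * z)
  => ( z * z ) >= 19
stmt 4: y := 4 * z  -- replace 0 occurrence(s) of y with (4 * z)
  => ( z * z ) >= 19
stmt 3: y := y - x  -- replace 0 occurrence(s) of y with (y - x)
  => ( z * z ) >= 19
stmt 2: z := y * 7  -- replace 2 occurrence(s) of z with (y * 7)
  => ( ( y * 7 ) * ( y * 7 ) ) >= 19
stmt 1: y := z - z  -- replace 2 occurrence(s) of y with (z - z)
  => ( ( ( z - z ) * 7 ) * ( ( z - z ) * 7 ) ) >= 19

Answer: ( ( ( z - z ) * 7 ) * ( ( z - z ) * 7 ) ) >= 19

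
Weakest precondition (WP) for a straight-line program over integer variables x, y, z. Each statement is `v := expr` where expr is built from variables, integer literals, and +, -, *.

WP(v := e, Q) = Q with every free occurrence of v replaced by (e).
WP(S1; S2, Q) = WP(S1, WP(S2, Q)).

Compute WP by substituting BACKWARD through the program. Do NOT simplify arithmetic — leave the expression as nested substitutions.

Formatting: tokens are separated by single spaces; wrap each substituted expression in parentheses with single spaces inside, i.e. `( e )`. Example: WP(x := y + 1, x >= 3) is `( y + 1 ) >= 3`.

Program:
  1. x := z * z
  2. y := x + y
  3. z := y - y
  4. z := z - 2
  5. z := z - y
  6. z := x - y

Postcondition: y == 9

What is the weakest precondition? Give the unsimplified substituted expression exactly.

Answer: ( ( z * z ) + y ) == 9

Derivation:
post: y == 9
stmt 6: z := x - y  -- replace 0 occurrence(s) of z with (x - y)
  => y == 9
stmt 5: z := z - y  -- replace 0 occurrence(s) of z with (z - y)
  => y == 9
stmt 4: z := z - 2  -- replace 0 occurrence(s) of z with (z - 2)
  => y == 9
stmt 3: z := y - y  -- replace 0 occurrence(s) of z with (y - y)
  => y == 9
stmt 2: y := x + y  -- replace 1 occurrence(s) of y with (x + y)
  => ( x + y ) == 9
stmt 1: x := z * z  -- replace 1 occurrence(s) of x with (z * z)
  => ( ( z * z ) + y ) == 9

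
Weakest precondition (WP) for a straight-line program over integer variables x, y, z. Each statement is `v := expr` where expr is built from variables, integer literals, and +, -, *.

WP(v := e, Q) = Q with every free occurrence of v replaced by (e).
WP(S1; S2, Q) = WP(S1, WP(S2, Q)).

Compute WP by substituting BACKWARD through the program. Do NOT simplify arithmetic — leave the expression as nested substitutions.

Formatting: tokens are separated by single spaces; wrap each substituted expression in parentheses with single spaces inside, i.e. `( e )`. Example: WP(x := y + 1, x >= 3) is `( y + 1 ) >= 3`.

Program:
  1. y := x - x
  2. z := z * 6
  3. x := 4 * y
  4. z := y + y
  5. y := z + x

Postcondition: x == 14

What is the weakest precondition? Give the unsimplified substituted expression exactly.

Answer: ( 4 * ( x - x ) ) == 14

Derivation:
post: x == 14
stmt 5: y := z + x  -- replace 0 occurrence(s) of y with (z + x)
  => x == 14
stmt 4: z := y + y  -- replace 0 occurrence(s) of z with (y + y)
  => x == 14
stmt 3: x := 4 * y  -- replace 1 occurrence(s) of x with (4 * y)
  => ( 4 * y ) == 14
stmt 2: z := z * 6  -- replace 0 occurrence(s) of z with (z * 6)
  => ( 4 * y ) == 14
stmt 1: y := x - x  -- replace 1 occurrence(s) of y with (x - x)
  => ( 4 * ( x - x ) ) == 14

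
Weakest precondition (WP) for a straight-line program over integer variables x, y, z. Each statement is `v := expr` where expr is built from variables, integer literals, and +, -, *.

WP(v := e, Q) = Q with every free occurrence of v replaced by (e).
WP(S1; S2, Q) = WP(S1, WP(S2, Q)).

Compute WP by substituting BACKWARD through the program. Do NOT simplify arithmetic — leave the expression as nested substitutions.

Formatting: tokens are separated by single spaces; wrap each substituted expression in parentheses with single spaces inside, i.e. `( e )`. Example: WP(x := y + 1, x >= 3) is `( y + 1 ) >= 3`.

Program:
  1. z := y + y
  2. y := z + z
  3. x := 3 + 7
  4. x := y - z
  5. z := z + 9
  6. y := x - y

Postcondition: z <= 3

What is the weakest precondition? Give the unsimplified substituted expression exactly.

post: z <= 3
stmt 6: y := x - y  -- replace 0 occurrence(s) of y with (x - y)
  => z <= 3
stmt 5: z := z + 9  -- replace 1 occurrence(s) of z with (z + 9)
  => ( z + 9 ) <= 3
stmt 4: x := y - z  -- replace 0 occurrence(s) of x with (y - z)
  => ( z + 9 ) <= 3
stmt 3: x := 3 + 7  -- replace 0 occurrence(s) of x with (3 + 7)
  => ( z + 9 ) <= 3
stmt 2: y := z + z  -- replace 0 occurrence(s) of y with (z + z)
  => ( z + 9 ) <= 3
stmt 1: z := y + y  -- replace 1 occurrence(s) of z with (y + y)
  => ( ( y + y ) + 9 ) <= 3

Answer: ( ( y + y ) + 9 ) <= 3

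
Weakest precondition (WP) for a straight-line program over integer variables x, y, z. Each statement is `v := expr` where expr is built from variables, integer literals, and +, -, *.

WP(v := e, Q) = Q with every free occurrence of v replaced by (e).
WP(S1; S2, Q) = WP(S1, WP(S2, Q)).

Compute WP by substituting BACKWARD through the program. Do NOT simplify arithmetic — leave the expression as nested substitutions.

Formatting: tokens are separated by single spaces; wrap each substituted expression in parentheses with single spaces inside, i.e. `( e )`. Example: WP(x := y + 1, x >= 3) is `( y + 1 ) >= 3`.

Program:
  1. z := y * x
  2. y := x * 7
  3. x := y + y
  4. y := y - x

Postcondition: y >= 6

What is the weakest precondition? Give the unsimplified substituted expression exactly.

post: y >= 6
stmt 4: y := y - x  -- replace 1 occurrence(s) of y with (y - x)
  => ( y - x ) >= 6
stmt 3: x := y + y  -- replace 1 occurrence(s) of x with (y + y)
  => ( y - ( y + y ) ) >= 6
stmt 2: y := x * 7  -- replace 3 occurrence(s) of y with (x * 7)
  => ( ( x * 7 ) - ( ( x * 7 ) + ( x * 7 ) ) ) >= 6
stmt 1: z := y * x  -- replace 0 occurrence(s) of z with (y * x)
  => ( ( x * 7 ) - ( ( x * 7 ) + ( x * 7 ) ) ) >= 6

Answer: ( ( x * 7 ) - ( ( x * 7 ) + ( x * 7 ) ) ) >= 6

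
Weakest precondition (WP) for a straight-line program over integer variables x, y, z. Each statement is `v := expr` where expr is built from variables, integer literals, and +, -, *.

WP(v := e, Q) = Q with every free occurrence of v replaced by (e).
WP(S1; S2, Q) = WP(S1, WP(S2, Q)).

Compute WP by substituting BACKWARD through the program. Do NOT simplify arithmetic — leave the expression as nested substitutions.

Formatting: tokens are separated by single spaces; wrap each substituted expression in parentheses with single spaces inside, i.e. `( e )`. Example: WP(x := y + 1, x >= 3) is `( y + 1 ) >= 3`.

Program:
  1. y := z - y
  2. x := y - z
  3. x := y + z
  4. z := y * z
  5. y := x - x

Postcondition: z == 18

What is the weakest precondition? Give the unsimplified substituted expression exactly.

Answer: ( ( z - y ) * z ) == 18

Derivation:
post: z == 18
stmt 5: y := x - x  -- replace 0 occurrence(s) of y with (x - x)
  => z == 18
stmt 4: z := y * z  -- replace 1 occurrence(s) of z with (y * z)
  => ( y * z ) == 18
stmt 3: x := y + z  -- replace 0 occurrence(s) of x with (y + z)
  => ( y * z ) == 18
stmt 2: x := y - z  -- replace 0 occurrence(s) of x with (y - z)
  => ( y * z ) == 18
stmt 1: y := z - y  -- replace 1 occurrence(s) of y with (z - y)
  => ( ( z - y ) * z ) == 18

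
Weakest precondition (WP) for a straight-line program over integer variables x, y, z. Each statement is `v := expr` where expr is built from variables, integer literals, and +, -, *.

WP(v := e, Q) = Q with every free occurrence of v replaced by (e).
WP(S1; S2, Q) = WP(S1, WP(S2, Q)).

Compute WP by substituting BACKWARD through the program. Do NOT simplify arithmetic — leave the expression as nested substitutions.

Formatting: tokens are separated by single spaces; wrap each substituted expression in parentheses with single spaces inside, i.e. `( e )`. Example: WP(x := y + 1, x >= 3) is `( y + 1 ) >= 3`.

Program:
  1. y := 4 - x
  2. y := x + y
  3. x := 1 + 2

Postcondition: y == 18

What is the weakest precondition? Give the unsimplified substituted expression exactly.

Answer: ( x + ( 4 - x ) ) == 18

Derivation:
post: y == 18
stmt 3: x := 1 + 2  -- replace 0 occurrence(s) of x with (1 + 2)
  => y == 18
stmt 2: y := x + y  -- replace 1 occurrence(s) of y with (x + y)
  => ( x + y ) == 18
stmt 1: y := 4 - x  -- replace 1 occurrence(s) of y with (4 - x)
  => ( x + ( 4 - x ) ) == 18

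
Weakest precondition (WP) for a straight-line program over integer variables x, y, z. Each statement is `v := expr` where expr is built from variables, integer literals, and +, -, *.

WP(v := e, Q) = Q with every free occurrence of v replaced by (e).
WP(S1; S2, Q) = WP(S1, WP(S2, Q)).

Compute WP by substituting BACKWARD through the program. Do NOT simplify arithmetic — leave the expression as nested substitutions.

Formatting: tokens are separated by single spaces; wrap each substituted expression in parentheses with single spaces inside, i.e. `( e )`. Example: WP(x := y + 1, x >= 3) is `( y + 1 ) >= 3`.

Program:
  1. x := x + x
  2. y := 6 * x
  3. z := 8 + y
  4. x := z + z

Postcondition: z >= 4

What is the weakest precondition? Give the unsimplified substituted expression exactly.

Answer: ( 8 + ( 6 * ( x + x ) ) ) >= 4

Derivation:
post: z >= 4
stmt 4: x := z + z  -- replace 0 occurrence(s) of x with (z + z)
  => z >= 4
stmt 3: z := 8 + y  -- replace 1 occurrence(s) of z with (8 + y)
  => ( 8 + y ) >= 4
stmt 2: y := 6 * x  -- replace 1 occurrence(s) of y with (6 * x)
  => ( 8 + ( 6 * x ) ) >= 4
stmt 1: x := x + x  -- replace 1 occurrence(s) of x with (x + x)
  => ( 8 + ( 6 * ( x + x ) ) ) >= 4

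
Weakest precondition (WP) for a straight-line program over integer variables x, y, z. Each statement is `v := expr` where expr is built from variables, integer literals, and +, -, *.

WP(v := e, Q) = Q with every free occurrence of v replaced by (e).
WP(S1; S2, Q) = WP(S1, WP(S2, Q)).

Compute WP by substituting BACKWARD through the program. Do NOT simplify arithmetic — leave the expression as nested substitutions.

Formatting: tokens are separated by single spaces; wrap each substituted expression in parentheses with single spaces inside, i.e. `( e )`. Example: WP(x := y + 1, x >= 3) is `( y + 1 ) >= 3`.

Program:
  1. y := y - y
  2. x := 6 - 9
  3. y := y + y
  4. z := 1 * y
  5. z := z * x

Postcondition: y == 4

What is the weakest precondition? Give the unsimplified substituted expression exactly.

post: y == 4
stmt 5: z := z * x  -- replace 0 occurrence(s) of z with (z * x)
  => y == 4
stmt 4: z := 1 * y  -- replace 0 occurrence(s) of z with (1 * y)
  => y == 4
stmt 3: y := y + y  -- replace 1 occurrence(s) of y with (y + y)
  => ( y + y ) == 4
stmt 2: x := 6 - 9  -- replace 0 occurrence(s) of x with (6 - 9)
  => ( y + y ) == 4
stmt 1: y := y - y  -- replace 2 occurrence(s) of y with (y - y)
  => ( ( y - y ) + ( y - y ) ) == 4

Answer: ( ( y - y ) + ( y - y ) ) == 4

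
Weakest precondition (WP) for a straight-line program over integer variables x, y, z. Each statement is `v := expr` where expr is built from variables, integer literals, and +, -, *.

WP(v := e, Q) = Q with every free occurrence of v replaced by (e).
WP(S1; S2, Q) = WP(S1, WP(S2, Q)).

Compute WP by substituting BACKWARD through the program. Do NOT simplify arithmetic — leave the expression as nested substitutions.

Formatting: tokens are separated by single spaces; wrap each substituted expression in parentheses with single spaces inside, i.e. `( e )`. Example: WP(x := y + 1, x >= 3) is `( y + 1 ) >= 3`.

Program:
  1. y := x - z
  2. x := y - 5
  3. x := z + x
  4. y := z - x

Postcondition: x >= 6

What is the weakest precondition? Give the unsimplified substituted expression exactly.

post: x >= 6
stmt 4: y := z - x  -- replace 0 occurrence(s) of y with (z - x)
  => x >= 6
stmt 3: x := z + x  -- replace 1 occurrence(s) of x with (z + x)
  => ( z + x ) >= 6
stmt 2: x := y - 5  -- replace 1 occurrence(s) of x with (y - 5)
  => ( z + ( y - 5 ) ) >= 6
stmt 1: y := x - z  -- replace 1 occurrence(s) of y with (x - z)
  => ( z + ( ( x - z ) - 5 ) ) >= 6

Answer: ( z + ( ( x - z ) - 5 ) ) >= 6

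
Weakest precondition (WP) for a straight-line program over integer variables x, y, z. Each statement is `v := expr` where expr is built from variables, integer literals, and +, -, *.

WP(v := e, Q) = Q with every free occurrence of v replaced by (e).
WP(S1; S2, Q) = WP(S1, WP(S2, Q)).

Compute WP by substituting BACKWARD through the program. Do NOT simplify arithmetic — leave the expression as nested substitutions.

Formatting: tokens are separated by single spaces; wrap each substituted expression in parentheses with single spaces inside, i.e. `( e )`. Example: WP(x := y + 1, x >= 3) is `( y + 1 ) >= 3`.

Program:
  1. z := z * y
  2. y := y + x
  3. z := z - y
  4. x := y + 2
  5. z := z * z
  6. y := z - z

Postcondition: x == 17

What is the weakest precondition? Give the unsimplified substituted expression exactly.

post: x == 17
stmt 6: y := z - z  -- replace 0 occurrence(s) of y with (z - z)
  => x == 17
stmt 5: z := z * z  -- replace 0 occurrence(s) of z with (z * z)
  => x == 17
stmt 4: x := y + 2  -- replace 1 occurrence(s) of x with (y + 2)
  => ( y + 2 ) == 17
stmt 3: z := z - y  -- replace 0 occurrence(s) of z with (z - y)
  => ( y + 2 ) == 17
stmt 2: y := y + x  -- replace 1 occurrence(s) of y with (y + x)
  => ( ( y + x ) + 2 ) == 17
stmt 1: z := z * y  -- replace 0 occurrence(s) of z with (z * y)
  => ( ( y + x ) + 2 ) == 17

Answer: ( ( y + x ) + 2 ) == 17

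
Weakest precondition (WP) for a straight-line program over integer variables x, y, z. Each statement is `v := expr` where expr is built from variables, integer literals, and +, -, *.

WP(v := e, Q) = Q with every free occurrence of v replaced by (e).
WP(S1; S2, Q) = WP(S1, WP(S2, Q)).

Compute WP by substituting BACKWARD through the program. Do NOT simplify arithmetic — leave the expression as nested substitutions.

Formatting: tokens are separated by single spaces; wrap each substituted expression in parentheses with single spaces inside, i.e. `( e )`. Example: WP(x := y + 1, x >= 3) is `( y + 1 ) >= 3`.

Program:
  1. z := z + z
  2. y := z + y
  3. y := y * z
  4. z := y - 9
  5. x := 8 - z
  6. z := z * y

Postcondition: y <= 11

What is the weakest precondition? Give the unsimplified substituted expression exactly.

Answer: ( ( ( z + z ) + y ) * ( z + z ) ) <= 11

Derivation:
post: y <= 11
stmt 6: z := z * y  -- replace 0 occurrence(s) of z with (z * y)
  => y <= 11
stmt 5: x := 8 - z  -- replace 0 occurrence(s) of x with (8 - z)
  => y <= 11
stmt 4: z := y - 9  -- replace 0 occurrence(s) of z with (y - 9)
  => y <= 11
stmt 3: y := y * z  -- replace 1 occurrence(s) of y with (y * z)
  => ( y * z ) <= 11
stmt 2: y := z + y  -- replace 1 occurrence(s) of y with (z + y)
  => ( ( z + y ) * z ) <= 11
stmt 1: z := z + z  -- replace 2 occurrence(s) of z with (z + z)
  => ( ( ( z + z ) + y ) * ( z + z ) ) <= 11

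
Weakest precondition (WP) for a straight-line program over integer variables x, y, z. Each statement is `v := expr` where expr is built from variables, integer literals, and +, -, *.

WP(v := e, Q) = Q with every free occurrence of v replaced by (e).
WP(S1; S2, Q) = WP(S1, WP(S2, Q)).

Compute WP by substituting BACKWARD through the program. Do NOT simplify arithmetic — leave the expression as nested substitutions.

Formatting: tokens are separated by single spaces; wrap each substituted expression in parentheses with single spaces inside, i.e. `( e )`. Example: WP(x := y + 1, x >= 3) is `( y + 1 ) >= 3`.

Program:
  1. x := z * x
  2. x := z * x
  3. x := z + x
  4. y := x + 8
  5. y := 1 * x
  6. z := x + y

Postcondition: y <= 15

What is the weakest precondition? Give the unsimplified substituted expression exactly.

Answer: ( 1 * ( z + ( z * ( z * x ) ) ) ) <= 15

Derivation:
post: y <= 15
stmt 6: z := x + y  -- replace 0 occurrence(s) of z with (x + y)
  => y <= 15
stmt 5: y := 1 * x  -- replace 1 occurrence(s) of y with (1 * x)
  => ( 1 * x ) <= 15
stmt 4: y := x + 8  -- replace 0 occurrence(s) of y with (x + 8)
  => ( 1 * x ) <= 15
stmt 3: x := z + x  -- replace 1 occurrence(s) of x with (z + x)
  => ( 1 * ( z + x ) ) <= 15
stmt 2: x := z * x  -- replace 1 occurrence(s) of x with (z * x)
  => ( 1 * ( z + ( z * x ) ) ) <= 15
stmt 1: x := z * x  -- replace 1 occurrence(s) of x with (z * x)
  => ( 1 * ( z + ( z * ( z * x ) ) ) ) <= 15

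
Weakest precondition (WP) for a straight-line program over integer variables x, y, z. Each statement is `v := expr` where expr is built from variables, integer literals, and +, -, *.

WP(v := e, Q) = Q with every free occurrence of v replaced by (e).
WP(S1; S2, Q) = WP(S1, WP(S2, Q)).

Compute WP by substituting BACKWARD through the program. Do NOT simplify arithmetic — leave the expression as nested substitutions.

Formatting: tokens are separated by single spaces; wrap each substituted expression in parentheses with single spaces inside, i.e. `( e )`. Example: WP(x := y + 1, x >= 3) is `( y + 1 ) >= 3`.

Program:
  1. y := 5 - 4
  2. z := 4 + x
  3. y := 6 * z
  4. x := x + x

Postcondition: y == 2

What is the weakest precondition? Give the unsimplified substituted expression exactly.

post: y == 2
stmt 4: x := x + x  -- replace 0 occurrence(s) of x with (x + x)
  => y == 2
stmt 3: y := 6 * z  -- replace 1 occurrence(s) of y with (6 * z)
  => ( 6 * z ) == 2
stmt 2: z := 4 + x  -- replace 1 occurrence(s) of z with (4 + x)
  => ( 6 * ( 4 + x ) ) == 2
stmt 1: y := 5 - 4  -- replace 0 occurrence(s) of y with (5 - 4)
  => ( 6 * ( 4 + x ) ) == 2

Answer: ( 6 * ( 4 + x ) ) == 2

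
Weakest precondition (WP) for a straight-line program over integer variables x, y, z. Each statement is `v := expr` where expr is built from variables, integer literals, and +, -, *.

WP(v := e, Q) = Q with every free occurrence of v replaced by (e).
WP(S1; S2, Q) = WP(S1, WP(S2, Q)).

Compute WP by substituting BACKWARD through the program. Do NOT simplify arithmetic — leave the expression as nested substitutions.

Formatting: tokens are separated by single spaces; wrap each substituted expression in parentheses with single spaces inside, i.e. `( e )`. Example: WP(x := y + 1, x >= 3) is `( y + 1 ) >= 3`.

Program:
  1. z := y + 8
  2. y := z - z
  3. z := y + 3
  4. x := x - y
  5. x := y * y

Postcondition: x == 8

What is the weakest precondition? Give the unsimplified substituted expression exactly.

post: x == 8
stmt 5: x := y * y  -- replace 1 occurrence(s) of x with (y * y)
  => ( y * y ) == 8
stmt 4: x := x - y  -- replace 0 occurrence(s) of x with (x - y)
  => ( y * y ) == 8
stmt 3: z := y + 3  -- replace 0 occurrence(s) of z with (y + 3)
  => ( y * y ) == 8
stmt 2: y := z - z  -- replace 2 occurrence(s) of y with (z - z)
  => ( ( z - z ) * ( z - z ) ) == 8
stmt 1: z := y + 8  -- replace 4 occurrence(s) of z with (y + 8)
  => ( ( ( y + 8 ) - ( y + 8 ) ) * ( ( y + 8 ) - ( y + 8 ) ) ) == 8

Answer: ( ( ( y + 8 ) - ( y + 8 ) ) * ( ( y + 8 ) - ( y + 8 ) ) ) == 8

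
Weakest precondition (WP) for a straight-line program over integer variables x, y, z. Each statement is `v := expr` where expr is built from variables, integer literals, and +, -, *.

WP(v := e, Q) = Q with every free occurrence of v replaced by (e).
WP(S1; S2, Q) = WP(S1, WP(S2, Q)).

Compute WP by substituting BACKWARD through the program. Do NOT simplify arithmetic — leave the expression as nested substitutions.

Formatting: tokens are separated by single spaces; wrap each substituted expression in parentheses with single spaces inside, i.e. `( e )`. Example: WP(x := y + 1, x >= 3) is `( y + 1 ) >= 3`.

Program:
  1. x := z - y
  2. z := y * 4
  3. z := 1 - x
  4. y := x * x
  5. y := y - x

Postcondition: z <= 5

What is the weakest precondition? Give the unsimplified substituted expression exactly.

post: z <= 5
stmt 5: y := y - x  -- replace 0 occurrence(s) of y with (y - x)
  => z <= 5
stmt 4: y := x * x  -- replace 0 occurrence(s) of y with (x * x)
  => z <= 5
stmt 3: z := 1 - x  -- replace 1 occurrence(s) of z with (1 - x)
  => ( 1 - x ) <= 5
stmt 2: z := y * 4  -- replace 0 occurrence(s) of z with (y * 4)
  => ( 1 - x ) <= 5
stmt 1: x := z - y  -- replace 1 occurrence(s) of x with (z - y)
  => ( 1 - ( z - y ) ) <= 5

Answer: ( 1 - ( z - y ) ) <= 5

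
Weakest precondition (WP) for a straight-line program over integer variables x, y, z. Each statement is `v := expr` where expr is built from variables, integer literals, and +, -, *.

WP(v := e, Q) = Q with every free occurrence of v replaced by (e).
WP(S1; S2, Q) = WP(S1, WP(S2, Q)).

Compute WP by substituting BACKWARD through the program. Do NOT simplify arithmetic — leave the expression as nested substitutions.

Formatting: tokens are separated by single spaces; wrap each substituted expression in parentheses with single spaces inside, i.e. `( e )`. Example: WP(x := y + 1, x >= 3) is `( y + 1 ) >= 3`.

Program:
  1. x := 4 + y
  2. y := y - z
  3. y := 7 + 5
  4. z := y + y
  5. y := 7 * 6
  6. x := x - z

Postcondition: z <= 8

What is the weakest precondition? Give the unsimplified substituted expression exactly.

Answer: ( ( 7 + 5 ) + ( 7 + 5 ) ) <= 8

Derivation:
post: z <= 8
stmt 6: x := x - z  -- replace 0 occurrence(s) of x with (x - z)
  => z <= 8
stmt 5: y := 7 * 6  -- replace 0 occurrence(s) of y with (7 * 6)
  => z <= 8
stmt 4: z := y + y  -- replace 1 occurrence(s) of z with (y + y)
  => ( y + y ) <= 8
stmt 3: y := 7 + 5  -- replace 2 occurrence(s) of y with (7 + 5)
  => ( ( 7 + 5 ) + ( 7 + 5 ) ) <= 8
stmt 2: y := y - z  -- replace 0 occurrence(s) of y with (y - z)
  => ( ( 7 + 5 ) + ( 7 + 5 ) ) <= 8
stmt 1: x := 4 + y  -- replace 0 occurrence(s) of x with (4 + y)
  => ( ( 7 + 5 ) + ( 7 + 5 ) ) <= 8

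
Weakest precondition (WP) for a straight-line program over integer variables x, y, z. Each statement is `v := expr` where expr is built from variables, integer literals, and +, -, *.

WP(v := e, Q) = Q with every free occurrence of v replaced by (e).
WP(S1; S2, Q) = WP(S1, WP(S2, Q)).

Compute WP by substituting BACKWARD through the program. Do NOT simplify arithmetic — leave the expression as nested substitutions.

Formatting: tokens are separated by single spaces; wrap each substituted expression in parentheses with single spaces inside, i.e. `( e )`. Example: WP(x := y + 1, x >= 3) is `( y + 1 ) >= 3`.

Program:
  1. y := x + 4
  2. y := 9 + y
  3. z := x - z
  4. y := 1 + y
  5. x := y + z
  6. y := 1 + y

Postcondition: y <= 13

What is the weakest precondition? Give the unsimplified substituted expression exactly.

post: y <= 13
stmt 6: y := 1 + y  -- replace 1 occurrence(s) of y with (1 + y)
  => ( 1 + y ) <= 13
stmt 5: x := y + z  -- replace 0 occurrence(s) of x with (y + z)
  => ( 1 + y ) <= 13
stmt 4: y := 1 + y  -- replace 1 occurrence(s) of y with (1 + y)
  => ( 1 + ( 1 + y ) ) <= 13
stmt 3: z := x - z  -- replace 0 occurrence(s) of z with (x - z)
  => ( 1 + ( 1 + y ) ) <= 13
stmt 2: y := 9 + y  -- replace 1 occurrence(s) of y with (9 + y)
  => ( 1 + ( 1 + ( 9 + y ) ) ) <= 13
stmt 1: y := x + 4  -- replace 1 occurrence(s) of y with (x + 4)
  => ( 1 + ( 1 + ( 9 + ( x + 4 ) ) ) ) <= 13

Answer: ( 1 + ( 1 + ( 9 + ( x + 4 ) ) ) ) <= 13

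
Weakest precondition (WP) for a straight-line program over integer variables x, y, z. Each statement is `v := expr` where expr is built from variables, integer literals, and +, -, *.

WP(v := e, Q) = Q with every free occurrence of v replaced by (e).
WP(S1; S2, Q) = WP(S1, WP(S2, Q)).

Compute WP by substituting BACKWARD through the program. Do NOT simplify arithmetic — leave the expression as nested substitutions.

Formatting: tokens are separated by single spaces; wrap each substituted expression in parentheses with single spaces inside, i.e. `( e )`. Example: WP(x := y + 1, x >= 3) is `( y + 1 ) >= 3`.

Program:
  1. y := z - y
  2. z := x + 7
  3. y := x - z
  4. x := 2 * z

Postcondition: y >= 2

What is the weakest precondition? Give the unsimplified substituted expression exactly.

post: y >= 2
stmt 4: x := 2 * z  -- replace 0 occurrence(s) of x with (2 * z)
  => y >= 2
stmt 3: y := x - z  -- replace 1 occurrence(s) of y with (x - z)
  => ( x - z ) >= 2
stmt 2: z := x + 7  -- replace 1 occurrence(s) of z with (x + 7)
  => ( x - ( x + 7 ) ) >= 2
stmt 1: y := z - y  -- replace 0 occurrence(s) of y with (z - y)
  => ( x - ( x + 7 ) ) >= 2

Answer: ( x - ( x + 7 ) ) >= 2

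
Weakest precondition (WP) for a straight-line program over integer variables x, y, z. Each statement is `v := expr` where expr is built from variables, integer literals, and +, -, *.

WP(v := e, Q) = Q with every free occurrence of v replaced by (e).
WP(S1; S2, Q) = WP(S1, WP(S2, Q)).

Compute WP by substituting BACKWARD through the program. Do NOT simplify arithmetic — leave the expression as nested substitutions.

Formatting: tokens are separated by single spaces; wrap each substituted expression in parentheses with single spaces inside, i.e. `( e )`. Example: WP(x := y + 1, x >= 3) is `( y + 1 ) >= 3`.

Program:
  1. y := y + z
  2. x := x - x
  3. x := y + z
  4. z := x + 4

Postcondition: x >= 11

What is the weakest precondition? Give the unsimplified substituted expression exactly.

Answer: ( ( y + z ) + z ) >= 11

Derivation:
post: x >= 11
stmt 4: z := x + 4  -- replace 0 occurrence(s) of z with (x + 4)
  => x >= 11
stmt 3: x := y + z  -- replace 1 occurrence(s) of x with (y + z)
  => ( y + z ) >= 11
stmt 2: x := x - x  -- replace 0 occurrence(s) of x with (x - x)
  => ( y + z ) >= 11
stmt 1: y := y + z  -- replace 1 occurrence(s) of y with (y + z)
  => ( ( y + z ) + z ) >= 11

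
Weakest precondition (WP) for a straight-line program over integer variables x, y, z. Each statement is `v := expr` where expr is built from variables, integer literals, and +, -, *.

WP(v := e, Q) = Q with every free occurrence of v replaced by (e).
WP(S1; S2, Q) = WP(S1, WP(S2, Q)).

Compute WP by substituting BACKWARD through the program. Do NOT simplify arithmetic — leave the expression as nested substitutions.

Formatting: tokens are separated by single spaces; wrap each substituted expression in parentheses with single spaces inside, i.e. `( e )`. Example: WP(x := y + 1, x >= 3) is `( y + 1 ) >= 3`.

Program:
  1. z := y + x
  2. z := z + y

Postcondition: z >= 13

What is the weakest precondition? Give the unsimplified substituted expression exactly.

post: z >= 13
stmt 2: z := z + y  -- replace 1 occurrence(s) of z with (z + y)
  => ( z + y ) >= 13
stmt 1: z := y + x  -- replace 1 occurrence(s) of z with (y + x)
  => ( ( y + x ) + y ) >= 13

Answer: ( ( y + x ) + y ) >= 13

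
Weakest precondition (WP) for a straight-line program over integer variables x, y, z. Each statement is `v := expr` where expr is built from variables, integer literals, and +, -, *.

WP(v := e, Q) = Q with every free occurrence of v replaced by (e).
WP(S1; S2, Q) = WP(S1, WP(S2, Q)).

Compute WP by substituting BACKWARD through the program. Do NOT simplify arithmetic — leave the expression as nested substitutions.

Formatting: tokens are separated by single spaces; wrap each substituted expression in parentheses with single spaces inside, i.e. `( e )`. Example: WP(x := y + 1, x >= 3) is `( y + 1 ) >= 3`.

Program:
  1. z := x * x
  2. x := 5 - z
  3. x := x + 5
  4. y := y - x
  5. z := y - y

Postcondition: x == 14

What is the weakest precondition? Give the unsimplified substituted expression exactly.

Answer: ( ( 5 - ( x * x ) ) + 5 ) == 14

Derivation:
post: x == 14
stmt 5: z := y - y  -- replace 0 occurrence(s) of z with (y - y)
  => x == 14
stmt 4: y := y - x  -- replace 0 occurrence(s) of y with (y - x)
  => x == 14
stmt 3: x := x + 5  -- replace 1 occurrence(s) of x with (x + 5)
  => ( x + 5 ) == 14
stmt 2: x := 5 - z  -- replace 1 occurrence(s) of x with (5 - z)
  => ( ( 5 - z ) + 5 ) == 14
stmt 1: z := x * x  -- replace 1 occurrence(s) of z with (x * x)
  => ( ( 5 - ( x * x ) ) + 5 ) == 14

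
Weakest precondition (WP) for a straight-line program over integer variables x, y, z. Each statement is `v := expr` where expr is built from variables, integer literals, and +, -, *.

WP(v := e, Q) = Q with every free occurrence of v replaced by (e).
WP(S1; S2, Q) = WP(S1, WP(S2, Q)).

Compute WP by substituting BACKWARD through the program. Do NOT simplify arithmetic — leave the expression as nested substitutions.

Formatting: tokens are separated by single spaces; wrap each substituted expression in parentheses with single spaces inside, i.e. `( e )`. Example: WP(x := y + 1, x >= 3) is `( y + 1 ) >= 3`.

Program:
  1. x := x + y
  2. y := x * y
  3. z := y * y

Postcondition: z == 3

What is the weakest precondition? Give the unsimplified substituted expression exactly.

Answer: ( ( ( x + y ) * y ) * ( ( x + y ) * y ) ) == 3

Derivation:
post: z == 3
stmt 3: z := y * y  -- replace 1 occurrence(s) of z with (y * y)
  => ( y * y ) == 3
stmt 2: y := x * y  -- replace 2 occurrence(s) of y with (x * y)
  => ( ( x * y ) * ( x * y ) ) == 3
stmt 1: x := x + y  -- replace 2 occurrence(s) of x with (x + y)
  => ( ( ( x + y ) * y ) * ( ( x + y ) * y ) ) == 3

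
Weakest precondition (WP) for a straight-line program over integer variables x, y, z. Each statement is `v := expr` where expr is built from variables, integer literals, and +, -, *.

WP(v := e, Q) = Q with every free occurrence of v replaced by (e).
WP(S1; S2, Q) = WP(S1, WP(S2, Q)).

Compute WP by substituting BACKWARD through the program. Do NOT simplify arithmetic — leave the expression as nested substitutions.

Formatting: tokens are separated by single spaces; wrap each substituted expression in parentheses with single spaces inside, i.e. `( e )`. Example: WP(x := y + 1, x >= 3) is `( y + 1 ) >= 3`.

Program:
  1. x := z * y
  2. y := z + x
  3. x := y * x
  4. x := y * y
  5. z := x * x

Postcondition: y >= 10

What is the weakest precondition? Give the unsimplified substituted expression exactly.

Answer: ( z + ( z * y ) ) >= 10

Derivation:
post: y >= 10
stmt 5: z := x * x  -- replace 0 occurrence(s) of z with (x * x)
  => y >= 10
stmt 4: x := y * y  -- replace 0 occurrence(s) of x with (y * y)
  => y >= 10
stmt 3: x := y * x  -- replace 0 occurrence(s) of x with (y * x)
  => y >= 10
stmt 2: y := z + x  -- replace 1 occurrence(s) of y with (z + x)
  => ( z + x ) >= 10
stmt 1: x := z * y  -- replace 1 occurrence(s) of x with (z * y)
  => ( z + ( z * y ) ) >= 10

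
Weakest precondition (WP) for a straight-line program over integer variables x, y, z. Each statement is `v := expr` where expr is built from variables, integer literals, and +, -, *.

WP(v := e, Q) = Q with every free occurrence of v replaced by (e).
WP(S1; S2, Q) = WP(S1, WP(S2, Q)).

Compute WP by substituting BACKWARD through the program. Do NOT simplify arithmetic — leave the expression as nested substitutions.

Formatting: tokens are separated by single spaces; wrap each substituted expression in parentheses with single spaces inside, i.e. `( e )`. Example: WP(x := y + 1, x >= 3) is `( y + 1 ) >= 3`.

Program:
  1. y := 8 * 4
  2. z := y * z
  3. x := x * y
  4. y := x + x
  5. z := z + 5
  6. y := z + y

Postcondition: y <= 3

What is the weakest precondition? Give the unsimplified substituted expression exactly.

post: y <= 3
stmt 6: y := z + y  -- replace 1 occurrence(s) of y with (z + y)
  => ( z + y ) <= 3
stmt 5: z := z + 5  -- replace 1 occurrence(s) of z with (z + 5)
  => ( ( z + 5 ) + y ) <= 3
stmt 4: y := x + x  -- replace 1 occurrence(s) of y with (x + x)
  => ( ( z + 5 ) + ( x + x ) ) <= 3
stmt 3: x := x * y  -- replace 2 occurrence(s) of x with (x * y)
  => ( ( z + 5 ) + ( ( x * y ) + ( x * y ) ) ) <= 3
stmt 2: z := y * z  -- replace 1 occurrence(s) of z with (y * z)
  => ( ( ( y * z ) + 5 ) + ( ( x * y ) + ( x * y ) ) ) <= 3
stmt 1: y := 8 * 4  -- replace 3 occurrence(s) of y with (8 * 4)
  => ( ( ( ( 8 * 4 ) * z ) + 5 ) + ( ( x * ( 8 * 4 ) ) + ( x * ( 8 * 4 ) ) ) ) <= 3

Answer: ( ( ( ( 8 * 4 ) * z ) + 5 ) + ( ( x * ( 8 * 4 ) ) + ( x * ( 8 * 4 ) ) ) ) <= 3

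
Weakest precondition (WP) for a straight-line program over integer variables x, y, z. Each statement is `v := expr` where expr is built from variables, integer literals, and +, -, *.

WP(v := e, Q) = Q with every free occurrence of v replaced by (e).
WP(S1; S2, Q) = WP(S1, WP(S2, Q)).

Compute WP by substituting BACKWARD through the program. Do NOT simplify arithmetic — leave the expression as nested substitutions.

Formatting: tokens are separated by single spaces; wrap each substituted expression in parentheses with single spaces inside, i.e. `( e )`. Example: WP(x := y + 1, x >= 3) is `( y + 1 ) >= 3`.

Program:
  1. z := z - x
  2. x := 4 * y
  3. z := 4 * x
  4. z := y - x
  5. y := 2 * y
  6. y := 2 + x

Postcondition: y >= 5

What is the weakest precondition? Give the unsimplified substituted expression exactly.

Answer: ( 2 + ( 4 * y ) ) >= 5

Derivation:
post: y >= 5
stmt 6: y := 2 + x  -- replace 1 occurrence(s) of y with (2 + x)
  => ( 2 + x ) >= 5
stmt 5: y := 2 * y  -- replace 0 occurrence(s) of y with (2 * y)
  => ( 2 + x ) >= 5
stmt 4: z := y - x  -- replace 0 occurrence(s) of z with (y - x)
  => ( 2 + x ) >= 5
stmt 3: z := 4 * x  -- replace 0 occurrence(s) of z with (4 * x)
  => ( 2 + x ) >= 5
stmt 2: x := 4 * y  -- replace 1 occurrence(s) of x with (4 * y)
  => ( 2 + ( 4 * y ) ) >= 5
stmt 1: z := z - x  -- replace 0 occurrence(s) of z with (z - x)
  => ( 2 + ( 4 * y ) ) >= 5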